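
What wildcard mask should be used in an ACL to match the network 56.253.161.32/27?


Subnet mask: 255.255.255.224
Wildcard = 255.255.255.255 - subnet mask
255 - 255 = 0
255 - 255 = 0
255 - 255 = 0
255 - 224 = 31
Wildcard: 0.0.0.31


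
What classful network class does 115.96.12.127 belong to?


First octet: 115
Binary: 01110011
0xxxxxxx -> Class A (1-126)
Class A, default mask 255.0.0.0 (/8)


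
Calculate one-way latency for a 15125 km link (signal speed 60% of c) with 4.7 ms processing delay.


Speed = 0.6 * 3e5 km/s = 180000 km/s
Propagation delay = 15125 / 180000 = 0.084 s = 84.0278 ms
Processing delay = 4.7 ms
Total one-way latency = 88.7278 ms


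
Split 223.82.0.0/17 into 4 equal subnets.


New prefix = 17 + 2 = 19
Each subnet has 8192 addresses
  223.82.0.0/19
  223.82.32.0/19
  223.82.64.0/19
  223.82.96.0/19
Subnets: 223.82.0.0/19, 223.82.32.0/19, 223.82.64.0/19, 223.82.96.0/19


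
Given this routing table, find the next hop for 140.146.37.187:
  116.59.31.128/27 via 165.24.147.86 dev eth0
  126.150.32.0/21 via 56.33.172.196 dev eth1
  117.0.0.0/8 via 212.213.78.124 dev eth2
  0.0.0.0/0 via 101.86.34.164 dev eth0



Longest prefix match for 140.146.37.187:
  /27 116.59.31.128: no
  /21 126.150.32.0: no
  /8 117.0.0.0: no
  /0 0.0.0.0: MATCH
Selected: next-hop 101.86.34.164 via eth0 (matched /0)


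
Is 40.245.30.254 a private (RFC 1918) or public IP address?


RFC 1918 private ranges:
  10.0.0.0/8 (10.0.0.0 - 10.255.255.255)
  172.16.0.0/12 (172.16.0.0 - 172.31.255.255)
  192.168.0.0/16 (192.168.0.0 - 192.168.255.255)
Public (not in any RFC 1918 range)


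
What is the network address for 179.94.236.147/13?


IP:   10110011.01011110.11101100.10010011
Mask: 11111111.11111000.00000000.00000000
AND operation:
Net:  10110011.01011000.00000000.00000000
Network: 179.88.0.0/13


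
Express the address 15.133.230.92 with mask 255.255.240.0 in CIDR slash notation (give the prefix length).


Binary: 11111111.11111111.11110000.00000000
Count leading 1s
Prefix: /20


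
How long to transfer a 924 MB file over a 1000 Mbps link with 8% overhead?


Effective throughput = 1000 * (1 - 8/100) = 920 Mbps
File size in Mb = 924 * 8 = 7392 Mb
Time = 7392 / 920
Time = 8.0348 seconds


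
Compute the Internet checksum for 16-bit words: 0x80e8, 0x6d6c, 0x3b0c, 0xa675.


Sum all words (with carry folding):
+ 0x80e8 = 0x80e8
+ 0x6d6c = 0xee54
+ 0x3b0c = 0x2961
+ 0xa675 = 0xcfd6
One's complement: ~0xcfd6
Checksum = 0x3029


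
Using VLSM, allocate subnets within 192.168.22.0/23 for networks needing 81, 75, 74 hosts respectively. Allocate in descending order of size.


81 hosts -> /25 (126 usable): 192.168.22.0/25
75 hosts -> /25 (126 usable): 192.168.22.128/25
74 hosts -> /25 (126 usable): 192.168.23.0/25
Allocation: 192.168.22.0/25 (81 hosts, 126 usable); 192.168.22.128/25 (75 hosts, 126 usable); 192.168.23.0/25 (74 hosts, 126 usable)


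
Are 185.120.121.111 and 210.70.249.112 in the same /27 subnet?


Mask: 255.255.255.224
185.120.121.111 AND mask = 185.120.121.96
210.70.249.112 AND mask = 210.70.249.96
No, different subnets (185.120.121.96 vs 210.70.249.96)


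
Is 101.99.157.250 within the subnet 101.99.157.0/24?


Subnet network: 101.99.157.0
Test IP AND mask: 101.99.157.0
Yes, 101.99.157.250 is in 101.99.157.0/24


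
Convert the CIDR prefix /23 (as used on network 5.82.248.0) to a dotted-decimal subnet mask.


/23 means 23 network bits, 9 host bits
Binary: 11111111111111111111111000000000
Mask: 255.255.254.0


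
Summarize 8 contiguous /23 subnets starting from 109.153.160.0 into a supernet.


Original prefix: /23
Number of subnets: 8 = 2^3
New prefix = 23 - 3 = 20
Supernet: 109.153.160.0/20


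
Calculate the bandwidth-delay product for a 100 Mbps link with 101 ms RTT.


BDP = bandwidth * RTT
= 100 Mbps * 101 ms
= 100 * 1e6 * 101 / 1000 bits
= 10100000 bits
= 1262500 bytes
= 1232.9102 KB
BDP = 10100000 bits (1262500 bytes)


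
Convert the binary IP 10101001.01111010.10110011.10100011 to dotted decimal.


10101001 = 169
01111010 = 122
10110011 = 179
10100011 = 163
IP: 169.122.179.163


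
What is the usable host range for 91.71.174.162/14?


Network: 91.68.0.0
Broadcast: 91.71.255.255
First usable = network + 1
Last usable = broadcast - 1
Range: 91.68.0.1 to 91.71.255.254


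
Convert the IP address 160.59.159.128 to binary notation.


160 = 10100000
59 = 00111011
159 = 10011111
128 = 10000000
Binary: 10100000.00111011.10011111.10000000


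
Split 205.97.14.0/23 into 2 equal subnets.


New prefix = 23 + 1 = 24
Each subnet has 256 addresses
  205.97.14.0/24
  205.97.15.0/24
Subnets: 205.97.14.0/24, 205.97.15.0/24


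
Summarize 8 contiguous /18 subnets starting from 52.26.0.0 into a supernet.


Original prefix: /18
Number of subnets: 8 = 2^3
New prefix = 18 - 3 = 15
Supernet: 52.26.0.0/15


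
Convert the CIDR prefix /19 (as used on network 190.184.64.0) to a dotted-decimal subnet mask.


/19 means 19 network bits, 13 host bits
Binary: 11111111111111111110000000000000
Mask: 255.255.224.0


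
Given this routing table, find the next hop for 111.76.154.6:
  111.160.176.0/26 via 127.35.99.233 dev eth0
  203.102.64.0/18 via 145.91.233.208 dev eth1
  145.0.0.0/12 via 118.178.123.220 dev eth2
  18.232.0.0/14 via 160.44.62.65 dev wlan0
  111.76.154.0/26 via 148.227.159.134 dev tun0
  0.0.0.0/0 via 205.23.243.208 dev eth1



Longest prefix match for 111.76.154.6:
  /26 111.160.176.0: no
  /18 203.102.64.0: no
  /12 145.0.0.0: no
  /14 18.232.0.0: no
  /26 111.76.154.0: MATCH
  /0 0.0.0.0: MATCH
Selected: next-hop 148.227.159.134 via tun0 (matched /26)


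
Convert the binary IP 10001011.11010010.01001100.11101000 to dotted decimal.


10001011 = 139
11010010 = 210
01001100 = 76
11101000 = 232
IP: 139.210.76.232


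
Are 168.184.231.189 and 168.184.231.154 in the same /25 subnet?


Mask: 255.255.255.128
168.184.231.189 AND mask = 168.184.231.128
168.184.231.154 AND mask = 168.184.231.128
Yes, same subnet (168.184.231.128)


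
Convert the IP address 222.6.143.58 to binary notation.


222 = 11011110
6 = 00000110
143 = 10001111
58 = 00111010
Binary: 11011110.00000110.10001111.00111010


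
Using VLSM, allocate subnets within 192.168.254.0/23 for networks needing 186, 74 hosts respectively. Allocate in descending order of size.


186 hosts -> /24 (254 usable): 192.168.254.0/24
74 hosts -> /25 (126 usable): 192.168.255.0/25
Allocation: 192.168.254.0/24 (186 hosts, 254 usable); 192.168.255.0/25 (74 hosts, 126 usable)


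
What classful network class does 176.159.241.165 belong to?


First octet: 176
Binary: 10110000
10xxxxxx -> Class B (128-191)
Class B, default mask 255.255.0.0 (/16)


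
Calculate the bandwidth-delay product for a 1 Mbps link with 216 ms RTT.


BDP = bandwidth * RTT
= 1 Mbps * 216 ms
= 1 * 1e6 * 216 / 1000 bits
= 216000 bits
= 27000 bytes
= 26.3672 KB
BDP = 216000 bits (27000 bytes)


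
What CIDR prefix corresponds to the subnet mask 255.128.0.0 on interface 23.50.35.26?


Binary: 11111111.10000000.00000000.00000000
Count leading 1s
Prefix: /9


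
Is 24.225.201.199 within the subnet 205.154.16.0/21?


Subnet network: 205.154.16.0
Test IP AND mask: 24.225.200.0
No, 24.225.201.199 is not in 205.154.16.0/21


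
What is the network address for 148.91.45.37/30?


IP:   10010100.01011011.00101101.00100101
Mask: 11111111.11111111.11111111.11111100
AND operation:
Net:  10010100.01011011.00101101.00100100
Network: 148.91.45.36/30


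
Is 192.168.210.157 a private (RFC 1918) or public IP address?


RFC 1918 private ranges:
  10.0.0.0/8 (10.0.0.0 - 10.255.255.255)
  172.16.0.0/12 (172.16.0.0 - 172.31.255.255)
  192.168.0.0/16 (192.168.0.0 - 192.168.255.255)
Private (in 192.168.0.0/16)


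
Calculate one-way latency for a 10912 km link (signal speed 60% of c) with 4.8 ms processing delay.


Speed = 0.6 * 3e5 km/s = 180000 km/s
Propagation delay = 10912 / 180000 = 0.0606 s = 60.6222 ms
Processing delay = 4.8 ms
Total one-way latency = 65.4222 ms


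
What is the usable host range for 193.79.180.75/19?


Network: 193.79.160.0
Broadcast: 193.79.191.255
First usable = network + 1
Last usable = broadcast - 1
Range: 193.79.160.1 to 193.79.191.254


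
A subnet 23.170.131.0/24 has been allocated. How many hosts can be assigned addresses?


Host bits = 32 - 24 = 8
Total addresses = 2^8 = 256
Usable = total - 2 (network and broadcast)
Usable hosts: 254


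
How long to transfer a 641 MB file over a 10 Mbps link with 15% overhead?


Effective throughput = 10 * (1 - 15/100) = 8.5 Mbps
File size in Mb = 641 * 8 = 5128 Mb
Time = 5128 / 8.5
Time = 603.2941 seconds


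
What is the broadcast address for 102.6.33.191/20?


Network: 102.6.32.0/20
Host bits = 12
Set all host bits to 1:
Broadcast: 102.6.47.255


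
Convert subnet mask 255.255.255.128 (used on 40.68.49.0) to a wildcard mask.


Subnet mask: 255.255.255.128
Wildcard = 255.255.255.255 - subnet mask
255 - 255 = 0
255 - 255 = 0
255 - 255 = 0
255 - 128 = 127
Wildcard: 0.0.0.127


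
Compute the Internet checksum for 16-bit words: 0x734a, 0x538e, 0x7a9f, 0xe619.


Sum all words (with carry folding):
+ 0x734a = 0x734a
+ 0x538e = 0xc6d8
+ 0x7a9f = 0x4178
+ 0xe619 = 0x2792
One's complement: ~0x2792
Checksum = 0xd86d


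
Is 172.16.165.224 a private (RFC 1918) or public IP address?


RFC 1918 private ranges:
  10.0.0.0/8 (10.0.0.0 - 10.255.255.255)
  172.16.0.0/12 (172.16.0.0 - 172.31.255.255)
  192.168.0.0/16 (192.168.0.0 - 192.168.255.255)
Private (in 172.16.0.0/12)


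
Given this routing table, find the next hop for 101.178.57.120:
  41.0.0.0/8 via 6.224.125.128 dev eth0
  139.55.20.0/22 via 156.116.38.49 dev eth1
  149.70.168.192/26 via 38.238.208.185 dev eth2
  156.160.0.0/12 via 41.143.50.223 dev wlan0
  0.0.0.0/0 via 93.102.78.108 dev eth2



Longest prefix match for 101.178.57.120:
  /8 41.0.0.0: no
  /22 139.55.20.0: no
  /26 149.70.168.192: no
  /12 156.160.0.0: no
  /0 0.0.0.0: MATCH
Selected: next-hop 93.102.78.108 via eth2 (matched /0)


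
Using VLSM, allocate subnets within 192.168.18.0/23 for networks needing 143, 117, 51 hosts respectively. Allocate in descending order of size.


143 hosts -> /24 (254 usable): 192.168.18.0/24
117 hosts -> /25 (126 usable): 192.168.19.0/25
51 hosts -> /26 (62 usable): 192.168.19.128/26
Allocation: 192.168.18.0/24 (143 hosts, 254 usable); 192.168.19.0/25 (117 hosts, 126 usable); 192.168.19.128/26 (51 hosts, 62 usable)


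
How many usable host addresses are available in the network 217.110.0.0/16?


Host bits = 32 - 16 = 16
Total addresses = 2^16 = 65536
Usable = total - 2 (network and broadcast)
Usable hosts: 65534


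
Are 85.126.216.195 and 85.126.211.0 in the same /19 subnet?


Mask: 255.255.224.0
85.126.216.195 AND mask = 85.126.192.0
85.126.211.0 AND mask = 85.126.192.0
Yes, same subnet (85.126.192.0)


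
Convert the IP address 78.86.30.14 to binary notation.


78 = 01001110
86 = 01010110
30 = 00011110
14 = 00001110
Binary: 01001110.01010110.00011110.00001110


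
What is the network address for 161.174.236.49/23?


IP:   10100001.10101110.11101100.00110001
Mask: 11111111.11111111.11111110.00000000
AND operation:
Net:  10100001.10101110.11101100.00000000
Network: 161.174.236.0/23


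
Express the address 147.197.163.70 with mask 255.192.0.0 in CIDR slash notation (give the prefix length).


Binary: 11111111.11000000.00000000.00000000
Count leading 1s
Prefix: /10


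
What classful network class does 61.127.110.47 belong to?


First octet: 61
Binary: 00111101
0xxxxxxx -> Class A (1-126)
Class A, default mask 255.0.0.0 (/8)


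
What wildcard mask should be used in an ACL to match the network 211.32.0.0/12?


Subnet mask: 255.240.0.0
Wildcard = 255.255.255.255 - subnet mask
255 - 255 = 0
255 - 240 = 15
255 - 0 = 255
255 - 0 = 255
Wildcard: 0.15.255.255


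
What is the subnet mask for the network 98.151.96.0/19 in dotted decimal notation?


/19 means 19 network bits, 13 host bits
Binary: 11111111111111111110000000000000
Mask: 255.255.224.0


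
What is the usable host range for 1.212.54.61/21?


Network: 1.212.48.0
Broadcast: 1.212.55.255
First usable = network + 1
Last usable = broadcast - 1
Range: 1.212.48.1 to 1.212.55.254


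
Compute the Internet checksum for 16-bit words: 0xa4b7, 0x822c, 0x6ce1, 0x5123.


Sum all words (with carry folding):
+ 0xa4b7 = 0xa4b7
+ 0x822c = 0x26e4
+ 0x6ce1 = 0x93c5
+ 0x5123 = 0xe4e8
One's complement: ~0xe4e8
Checksum = 0x1b17


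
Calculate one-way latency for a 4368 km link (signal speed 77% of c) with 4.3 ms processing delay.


Speed = 0.77 * 3e5 km/s = 231000 km/s
Propagation delay = 4368 / 231000 = 0.0189 s = 18.9091 ms
Processing delay = 4.3 ms
Total one-way latency = 23.2091 ms


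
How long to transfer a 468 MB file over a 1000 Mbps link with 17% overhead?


Effective throughput = 1000 * (1 - 17/100) = 830 Mbps
File size in Mb = 468 * 8 = 3744 Mb
Time = 3744 / 830
Time = 4.5108 seconds


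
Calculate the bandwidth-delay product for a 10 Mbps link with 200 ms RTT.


BDP = bandwidth * RTT
= 10 Mbps * 200 ms
= 10 * 1e6 * 200 / 1000 bits
= 2000000 bits
= 250000 bytes
= 244.1406 KB
BDP = 2000000 bits (250000 bytes)


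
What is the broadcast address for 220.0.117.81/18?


Network: 220.0.64.0/18
Host bits = 14
Set all host bits to 1:
Broadcast: 220.0.127.255


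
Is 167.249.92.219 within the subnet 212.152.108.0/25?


Subnet network: 212.152.108.0
Test IP AND mask: 167.249.92.128
No, 167.249.92.219 is not in 212.152.108.0/25


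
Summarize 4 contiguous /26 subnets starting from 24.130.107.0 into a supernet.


Original prefix: /26
Number of subnets: 4 = 2^2
New prefix = 26 - 2 = 24
Supernet: 24.130.107.0/24


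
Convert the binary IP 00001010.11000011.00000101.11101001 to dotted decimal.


00001010 = 10
11000011 = 195
00000101 = 5
11101001 = 233
IP: 10.195.5.233


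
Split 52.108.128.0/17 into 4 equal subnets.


New prefix = 17 + 2 = 19
Each subnet has 8192 addresses
  52.108.128.0/19
  52.108.160.0/19
  52.108.192.0/19
  52.108.224.0/19
Subnets: 52.108.128.0/19, 52.108.160.0/19, 52.108.192.0/19, 52.108.224.0/19


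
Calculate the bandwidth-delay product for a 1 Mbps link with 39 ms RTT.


BDP = bandwidth * RTT
= 1 Mbps * 39 ms
= 1 * 1e6 * 39 / 1000 bits
= 39000 bits
= 4875 bytes
= 4.7607 KB
BDP = 39000 bits (4875 bytes)


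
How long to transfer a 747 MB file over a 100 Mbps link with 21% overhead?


Effective throughput = 100 * (1 - 21/100) = 79 Mbps
File size in Mb = 747 * 8 = 5976 Mb
Time = 5976 / 79
Time = 75.6456 seconds


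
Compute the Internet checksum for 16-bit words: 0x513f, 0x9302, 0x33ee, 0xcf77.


Sum all words (with carry folding):
+ 0x513f = 0x513f
+ 0x9302 = 0xe441
+ 0x33ee = 0x1830
+ 0xcf77 = 0xe7a7
One's complement: ~0xe7a7
Checksum = 0x1858


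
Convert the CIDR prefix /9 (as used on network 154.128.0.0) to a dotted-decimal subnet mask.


/9 means 9 network bits, 23 host bits
Binary: 11111111100000000000000000000000
Mask: 255.128.0.0


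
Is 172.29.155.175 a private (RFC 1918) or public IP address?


RFC 1918 private ranges:
  10.0.0.0/8 (10.0.0.0 - 10.255.255.255)
  172.16.0.0/12 (172.16.0.0 - 172.31.255.255)
  192.168.0.0/16 (192.168.0.0 - 192.168.255.255)
Private (in 172.16.0.0/12)


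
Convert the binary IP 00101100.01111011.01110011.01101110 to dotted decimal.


00101100 = 44
01111011 = 123
01110011 = 115
01101110 = 110
IP: 44.123.115.110


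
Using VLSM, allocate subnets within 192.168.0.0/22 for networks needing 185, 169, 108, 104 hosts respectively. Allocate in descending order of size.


185 hosts -> /24 (254 usable): 192.168.0.0/24
169 hosts -> /24 (254 usable): 192.168.1.0/24
108 hosts -> /25 (126 usable): 192.168.2.0/25
104 hosts -> /25 (126 usable): 192.168.2.128/25
Allocation: 192.168.0.0/24 (185 hosts, 254 usable); 192.168.1.0/24 (169 hosts, 254 usable); 192.168.2.0/25 (108 hosts, 126 usable); 192.168.2.128/25 (104 hosts, 126 usable)


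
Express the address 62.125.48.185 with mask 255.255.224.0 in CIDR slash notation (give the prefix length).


Binary: 11111111.11111111.11100000.00000000
Count leading 1s
Prefix: /19


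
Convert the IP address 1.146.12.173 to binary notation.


1 = 00000001
146 = 10010010
12 = 00001100
173 = 10101101
Binary: 00000001.10010010.00001100.10101101


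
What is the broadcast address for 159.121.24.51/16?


Network: 159.121.0.0/16
Host bits = 16
Set all host bits to 1:
Broadcast: 159.121.255.255


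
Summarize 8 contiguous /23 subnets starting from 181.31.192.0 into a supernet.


Original prefix: /23
Number of subnets: 8 = 2^3
New prefix = 23 - 3 = 20
Supernet: 181.31.192.0/20


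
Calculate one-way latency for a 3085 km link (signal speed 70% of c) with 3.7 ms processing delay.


Speed = 0.7 * 3e5 km/s = 210000 km/s
Propagation delay = 3085 / 210000 = 0.0147 s = 14.6905 ms
Processing delay = 3.7 ms
Total one-way latency = 18.3905 ms


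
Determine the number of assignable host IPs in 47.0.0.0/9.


Host bits = 32 - 9 = 23
Total addresses = 2^23 = 8388608
Usable = total - 2 (network and broadcast)
Usable hosts: 8388606


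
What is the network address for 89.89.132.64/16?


IP:   01011001.01011001.10000100.01000000
Mask: 11111111.11111111.00000000.00000000
AND operation:
Net:  01011001.01011001.00000000.00000000
Network: 89.89.0.0/16


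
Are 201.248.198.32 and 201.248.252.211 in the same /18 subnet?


Mask: 255.255.192.0
201.248.198.32 AND mask = 201.248.192.0
201.248.252.211 AND mask = 201.248.192.0
Yes, same subnet (201.248.192.0)


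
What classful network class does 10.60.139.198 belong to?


First octet: 10
Binary: 00001010
0xxxxxxx -> Class A (1-126)
Class A, default mask 255.0.0.0 (/8)


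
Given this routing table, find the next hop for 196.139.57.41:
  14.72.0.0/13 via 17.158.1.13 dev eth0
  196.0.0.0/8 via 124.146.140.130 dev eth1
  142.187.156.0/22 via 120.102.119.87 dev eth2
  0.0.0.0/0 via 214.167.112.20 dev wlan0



Longest prefix match for 196.139.57.41:
  /13 14.72.0.0: no
  /8 196.0.0.0: MATCH
  /22 142.187.156.0: no
  /0 0.0.0.0: MATCH
Selected: next-hop 124.146.140.130 via eth1 (matched /8)


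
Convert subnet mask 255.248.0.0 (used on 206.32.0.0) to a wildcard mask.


Subnet mask: 255.248.0.0
Wildcard = 255.255.255.255 - subnet mask
255 - 255 = 0
255 - 248 = 7
255 - 0 = 255
255 - 0 = 255
Wildcard: 0.7.255.255


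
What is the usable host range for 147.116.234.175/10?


Network: 147.64.0.0
Broadcast: 147.127.255.255
First usable = network + 1
Last usable = broadcast - 1
Range: 147.64.0.1 to 147.127.255.254


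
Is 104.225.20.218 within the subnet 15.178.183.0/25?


Subnet network: 15.178.183.0
Test IP AND mask: 104.225.20.128
No, 104.225.20.218 is not in 15.178.183.0/25


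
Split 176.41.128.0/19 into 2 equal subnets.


New prefix = 19 + 1 = 20
Each subnet has 4096 addresses
  176.41.128.0/20
  176.41.144.0/20
Subnets: 176.41.128.0/20, 176.41.144.0/20


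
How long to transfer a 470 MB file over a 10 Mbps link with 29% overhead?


Effective throughput = 10 * (1 - 29/100) = 7.1 Mbps
File size in Mb = 470 * 8 = 3760 Mb
Time = 3760 / 7.1
Time = 529.5775 seconds


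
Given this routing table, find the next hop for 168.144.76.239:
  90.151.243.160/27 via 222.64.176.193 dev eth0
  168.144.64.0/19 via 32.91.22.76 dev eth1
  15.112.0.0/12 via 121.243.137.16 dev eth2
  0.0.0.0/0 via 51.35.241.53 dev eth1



Longest prefix match for 168.144.76.239:
  /27 90.151.243.160: no
  /19 168.144.64.0: MATCH
  /12 15.112.0.0: no
  /0 0.0.0.0: MATCH
Selected: next-hop 32.91.22.76 via eth1 (matched /19)


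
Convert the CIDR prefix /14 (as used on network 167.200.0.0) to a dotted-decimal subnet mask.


/14 means 14 network bits, 18 host bits
Binary: 11111111111111000000000000000000
Mask: 255.252.0.0


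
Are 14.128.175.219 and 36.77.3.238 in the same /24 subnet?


Mask: 255.255.255.0
14.128.175.219 AND mask = 14.128.175.0
36.77.3.238 AND mask = 36.77.3.0
No, different subnets (14.128.175.0 vs 36.77.3.0)


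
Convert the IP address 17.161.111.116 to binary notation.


17 = 00010001
161 = 10100001
111 = 01101111
116 = 01110100
Binary: 00010001.10100001.01101111.01110100


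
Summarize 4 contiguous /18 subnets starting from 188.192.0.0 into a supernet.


Original prefix: /18
Number of subnets: 4 = 2^2
New prefix = 18 - 2 = 16
Supernet: 188.192.0.0/16


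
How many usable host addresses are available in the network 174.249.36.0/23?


Host bits = 32 - 23 = 9
Total addresses = 2^9 = 512
Usable = total - 2 (network and broadcast)
Usable hosts: 510


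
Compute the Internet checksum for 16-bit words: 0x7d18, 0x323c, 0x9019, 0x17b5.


Sum all words (with carry folding):
+ 0x7d18 = 0x7d18
+ 0x323c = 0xaf54
+ 0x9019 = 0x3f6e
+ 0x17b5 = 0x5723
One's complement: ~0x5723
Checksum = 0xa8dc


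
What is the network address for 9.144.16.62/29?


IP:   00001001.10010000.00010000.00111110
Mask: 11111111.11111111.11111111.11111000
AND operation:
Net:  00001001.10010000.00010000.00111000
Network: 9.144.16.56/29


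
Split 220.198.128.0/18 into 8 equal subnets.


New prefix = 18 + 3 = 21
Each subnet has 2048 addresses
  220.198.128.0/21
  220.198.136.0/21
  220.198.144.0/21
  220.198.152.0/21
  220.198.160.0/21
  220.198.168.0/21
  220.198.176.0/21
  220.198.184.0/21
Subnets: 220.198.128.0/21, 220.198.136.0/21, 220.198.144.0/21, 220.198.152.0/21, 220.198.160.0/21, 220.198.168.0/21, 220.198.176.0/21, 220.198.184.0/21


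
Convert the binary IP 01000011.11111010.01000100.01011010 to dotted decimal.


01000011 = 67
11111010 = 250
01000100 = 68
01011010 = 90
IP: 67.250.68.90


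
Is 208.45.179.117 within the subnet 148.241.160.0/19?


Subnet network: 148.241.160.0
Test IP AND mask: 208.45.160.0
No, 208.45.179.117 is not in 148.241.160.0/19


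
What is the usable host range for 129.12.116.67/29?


Network: 129.12.116.64
Broadcast: 129.12.116.71
First usable = network + 1
Last usable = broadcast - 1
Range: 129.12.116.65 to 129.12.116.70


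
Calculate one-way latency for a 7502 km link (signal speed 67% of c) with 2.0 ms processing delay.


Speed = 0.67 * 3e5 km/s = 201000 km/s
Propagation delay = 7502 / 201000 = 0.0373 s = 37.3234 ms
Processing delay = 2.0 ms
Total one-way latency = 39.3234 ms


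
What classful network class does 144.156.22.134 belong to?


First octet: 144
Binary: 10010000
10xxxxxx -> Class B (128-191)
Class B, default mask 255.255.0.0 (/16)


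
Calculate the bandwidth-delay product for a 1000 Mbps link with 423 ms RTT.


BDP = bandwidth * RTT
= 1000 Mbps * 423 ms
= 1000 * 1e6 * 423 / 1000 bits
= 423000000 bits
= 52875000 bytes
= 51635.7422 KB
BDP = 423000000 bits (52875000 bytes)


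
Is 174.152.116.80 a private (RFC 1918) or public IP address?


RFC 1918 private ranges:
  10.0.0.0/8 (10.0.0.0 - 10.255.255.255)
  172.16.0.0/12 (172.16.0.0 - 172.31.255.255)
  192.168.0.0/16 (192.168.0.0 - 192.168.255.255)
Public (not in any RFC 1918 range)


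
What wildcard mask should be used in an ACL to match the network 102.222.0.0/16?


Subnet mask: 255.255.0.0
Wildcard = 255.255.255.255 - subnet mask
255 - 255 = 0
255 - 255 = 0
255 - 0 = 255
255 - 0 = 255
Wildcard: 0.0.255.255


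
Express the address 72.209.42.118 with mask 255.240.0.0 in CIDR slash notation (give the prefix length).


Binary: 11111111.11110000.00000000.00000000
Count leading 1s
Prefix: /12


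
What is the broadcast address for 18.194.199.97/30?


Network: 18.194.199.96/30
Host bits = 2
Set all host bits to 1:
Broadcast: 18.194.199.99


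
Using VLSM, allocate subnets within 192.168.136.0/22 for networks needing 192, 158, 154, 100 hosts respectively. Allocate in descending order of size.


192 hosts -> /24 (254 usable): 192.168.136.0/24
158 hosts -> /24 (254 usable): 192.168.137.0/24
154 hosts -> /24 (254 usable): 192.168.138.0/24
100 hosts -> /25 (126 usable): 192.168.139.0/25
Allocation: 192.168.136.0/24 (192 hosts, 254 usable); 192.168.137.0/24 (158 hosts, 254 usable); 192.168.138.0/24 (154 hosts, 254 usable); 192.168.139.0/25 (100 hosts, 126 usable)


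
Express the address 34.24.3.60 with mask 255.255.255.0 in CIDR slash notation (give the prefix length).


Binary: 11111111.11111111.11111111.00000000
Count leading 1s
Prefix: /24


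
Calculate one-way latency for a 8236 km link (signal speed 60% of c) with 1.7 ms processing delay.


Speed = 0.6 * 3e5 km/s = 180000 km/s
Propagation delay = 8236 / 180000 = 0.0458 s = 45.7556 ms
Processing delay = 1.7 ms
Total one-way latency = 47.4556 ms


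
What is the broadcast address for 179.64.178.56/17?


Network: 179.64.128.0/17
Host bits = 15
Set all host bits to 1:
Broadcast: 179.64.255.255


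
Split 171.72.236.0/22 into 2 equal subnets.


New prefix = 22 + 1 = 23
Each subnet has 512 addresses
  171.72.236.0/23
  171.72.238.0/23
Subnets: 171.72.236.0/23, 171.72.238.0/23


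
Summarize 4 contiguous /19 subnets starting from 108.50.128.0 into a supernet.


Original prefix: /19
Number of subnets: 4 = 2^2
New prefix = 19 - 2 = 17
Supernet: 108.50.128.0/17


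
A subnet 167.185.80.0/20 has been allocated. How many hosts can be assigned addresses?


Host bits = 32 - 20 = 12
Total addresses = 2^12 = 4096
Usable = total - 2 (network and broadcast)
Usable hosts: 4094


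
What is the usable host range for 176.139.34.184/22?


Network: 176.139.32.0
Broadcast: 176.139.35.255
First usable = network + 1
Last usable = broadcast - 1
Range: 176.139.32.1 to 176.139.35.254


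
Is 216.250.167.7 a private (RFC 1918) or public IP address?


RFC 1918 private ranges:
  10.0.0.0/8 (10.0.0.0 - 10.255.255.255)
  172.16.0.0/12 (172.16.0.0 - 172.31.255.255)
  192.168.0.0/16 (192.168.0.0 - 192.168.255.255)
Public (not in any RFC 1918 range)


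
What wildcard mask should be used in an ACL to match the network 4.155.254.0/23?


Subnet mask: 255.255.254.0
Wildcard = 255.255.255.255 - subnet mask
255 - 255 = 0
255 - 255 = 0
255 - 254 = 1
255 - 0 = 255
Wildcard: 0.0.1.255


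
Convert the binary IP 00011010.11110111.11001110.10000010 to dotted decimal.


00011010 = 26
11110111 = 247
11001110 = 206
10000010 = 130
IP: 26.247.206.130


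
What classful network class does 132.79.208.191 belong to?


First octet: 132
Binary: 10000100
10xxxxxx -> Class B (128-191)
Class B, default mask 255.255.0.0 (/16)


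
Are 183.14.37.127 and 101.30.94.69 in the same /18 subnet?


Mask: 255.255.192.0
183.14.37.127 AND mask = 183.14.0.0
101.30.94.69 AND mask = 101.30.64.0
No, different subnets (183.14.0.0 vs 101.30.64.0)


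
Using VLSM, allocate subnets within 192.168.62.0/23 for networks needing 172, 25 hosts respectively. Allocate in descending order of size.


172 hosts -> /24 (254 usable): 192.168.62.0/24
25 hosts -> /27 (30 usable): 192.168.63.0/27
Allocation: 192.168.62.0/24 (172 hosts, 254 usable); 192.168.63.0/27 (25 hosts, 30 usable)


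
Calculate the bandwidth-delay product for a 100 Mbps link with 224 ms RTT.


BDP = bandwidth * RTT
= 100 Mbps * 224 ms
= 100 * 1e6 * 224 / 1000 bits
= 22400000 bits
= 2800000 bytes
= 2734.375 KB
BDP = 22400000 bits (2800000 bytes)


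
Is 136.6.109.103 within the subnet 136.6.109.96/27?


Subnet network: 136.6.109.96
Test IP AND mask: 136.6.109.96
Yes, 136.6.109.103 is in 136.6.109.96/27


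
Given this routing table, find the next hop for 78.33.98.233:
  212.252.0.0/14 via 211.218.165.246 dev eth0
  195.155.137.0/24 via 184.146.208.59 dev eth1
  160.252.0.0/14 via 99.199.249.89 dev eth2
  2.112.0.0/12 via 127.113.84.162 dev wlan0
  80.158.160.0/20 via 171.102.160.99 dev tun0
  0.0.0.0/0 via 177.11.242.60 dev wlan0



Longest prefix match for 78.33.98.233:
  /14 212.252.0.0: no
  /24 195.155.137.0: no
  /14 160.252.0.0: no
  /12 2.112.0.0: no
  /20 80.158.160.0: no
  /0 0.0.0.0: MATCH
Selected: next-hop 177.11.242.60 via wlan0 (matched /0)


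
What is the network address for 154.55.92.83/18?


IP:   10011010.00110111.01011100.01010011
Mask: 11111111.11111111.11000000.00000000
AND operation:
Net:  10011010.00110111.01000000.00000000
Network: 154.55.64.0/18


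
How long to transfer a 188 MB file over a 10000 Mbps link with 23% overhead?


Effective throughput = 10000 * (1 - 23/100) = 7700 Mbps
File size in Mb = 188 * 8 = 1504 Mb
Time = 1504 / 7700
Time = 0.1953 seconds


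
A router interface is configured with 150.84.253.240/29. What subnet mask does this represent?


/29 means 29 network bits, 3 host bits
Binary: 11111111111111111111111111111000
Mask: 255.255.255.248


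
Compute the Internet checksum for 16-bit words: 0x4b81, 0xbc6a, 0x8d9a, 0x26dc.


Sum all words (with carry folding):
+ 0x4b81 = 0x4b81
+ 0xbc6a = 0x07ec
+ 0x8d9a = 0x9586
+ 0x26dc = 0xbc62
One's complement: ~0xbc62
Checksum = 0x439d


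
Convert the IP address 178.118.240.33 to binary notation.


178 = 10110010
118 = 01110110
240 = 11110000
33 = 00100001
Binary: 10110010.01110110.11110000.00100001


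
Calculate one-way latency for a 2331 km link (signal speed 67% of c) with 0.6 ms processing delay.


Speed = 0.67 * 3e5 km/s = 201000 km/s
Propagation delay = 2331 / 201000 = 0.0116 s = 11.597 ms
Processing delay = 0.6 ms
Total one-way latency = 12.197 ms


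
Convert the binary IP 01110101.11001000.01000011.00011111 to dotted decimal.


01110101 = 117
11001000 = 200
01000011 = 67
00011111 = 31
IP: 117.200.67.31


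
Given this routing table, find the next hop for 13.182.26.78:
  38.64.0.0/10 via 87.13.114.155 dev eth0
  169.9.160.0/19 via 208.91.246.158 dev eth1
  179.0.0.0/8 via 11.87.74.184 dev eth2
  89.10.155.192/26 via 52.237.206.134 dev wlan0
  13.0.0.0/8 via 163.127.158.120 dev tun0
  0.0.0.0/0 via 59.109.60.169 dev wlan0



Longest prefix match for 13.182.26.78:
  /10 38.64.0.0: no
  /19 169.9.160.0: no
  /8 179.0.0.0: no
  /26 89.10.155.192: no
  /8 13.0.0.0: MATCH
  /0 0.0.0.0: MATCH
Selected: next-hop 163.127.158.120 via tun0 (matched /8)


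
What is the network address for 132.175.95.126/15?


IP:   10000100.10101111.01011111.01111110
Mask: 11111111.11111110.00000000.00000000
AND operation:
Net:  10000100.10101110.00000000.00000000
Network: 132.174.0.0/15


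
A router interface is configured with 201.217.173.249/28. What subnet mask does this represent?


/28 means 28 network bits, 4 host bits
Binary: 11111111111111111111111111110000
Mask: 255.255.255.240


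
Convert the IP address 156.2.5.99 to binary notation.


156 = 10011100
2 = 00000010
5 = 00000101
99 = 01100011
Binary: 10011100.00000010.00000101.01100011


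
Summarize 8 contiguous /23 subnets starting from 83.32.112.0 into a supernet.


Original prefix: /23
Number of subnets: 8 = 2^3
New prefix = 23 - 3 = 20
Supernet: 83.32.112.0/20


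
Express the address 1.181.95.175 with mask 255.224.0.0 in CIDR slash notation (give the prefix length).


Binary: 11111111.11100000.00000000.00000000
Count leading 1s
Prefix: /11


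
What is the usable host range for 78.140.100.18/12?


Network: 78.128.0.0
Broadcast: 78.143.255.255
First usable = network + 1
Last usable = broadcast - 1
Range: 78.128.0.1 to 78.143.255.254


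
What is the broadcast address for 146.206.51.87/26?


Network: 146.206.51.64/26
Host bits = 6
Set all host bits to 1:
Broadcast: 146.206.51.127


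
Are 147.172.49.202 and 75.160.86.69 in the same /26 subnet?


Mask: 255.255.255.192
147.172.49.202 AND mask = 147.172.49.192
75.160.86.69 AND mask = 75.160.86.64
No, different subnets (147.172.49.192 vs 75.160.86.64)


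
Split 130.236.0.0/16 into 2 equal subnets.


New prefix = 16 + 1 = 17
Each subnet has 32768 addresses
  130.236.0.0/17
  130.236.128.0/17
Subnets: 130.236.0.0/17, 130.236.128.0/17


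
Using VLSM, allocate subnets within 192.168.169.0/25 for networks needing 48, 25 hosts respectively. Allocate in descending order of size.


48 hosts -> /26 (62 usable): 192.168.169.0/26
25 hosts -> /27 (30 usable): 192.168.169.64/27
Allocation: 192.168.169.0/26 (48 hosts, 62 usable); 192.168.169.64/27 (25 hosts, 30 usable)


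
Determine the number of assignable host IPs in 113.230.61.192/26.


Host bits = 32 - 26 = 6
Total addresses = 2^6 = 64
Usable = total - 2 (network and broadcast)
Usable hosts: 62


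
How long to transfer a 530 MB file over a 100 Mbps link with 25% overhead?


Effective throughput = 100 * (1 - 25/100) = 75 Mbps
File size in Mb = 530 * 8 = 4240 Mb
Time = 4240 / 75
Time = 56.5333 seconds


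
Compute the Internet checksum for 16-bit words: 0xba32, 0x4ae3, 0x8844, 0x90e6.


Sum all words (with carry folding):
+ 0xba32 = 0xba32
+ 0x4ae3 = 0x0516
+ 0x8844 = 0x8d5a
+ 0x90e6 = 0x1e41
One's complement: ~0x1e41
Checksum = 0xe1be


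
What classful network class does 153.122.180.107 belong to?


First octet: 153
Binary: 10011001
10xxxxxx -> Class B (128-191)
Class B, default mask 255.255.0.0 (/16)


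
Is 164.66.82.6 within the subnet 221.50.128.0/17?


Subnet network: 221.50.128.0
Test IP AND mask: 164.66.0.0
No, 164.66.82.6 is not in 221.50.128.0/17


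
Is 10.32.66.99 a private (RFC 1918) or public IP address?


RFC 1918 private ranges:
  10.0.0.0/8 (10.0.0.0 - 10.255.255.255)
  172.16.0.0/12 (172.16.0.0 - 172.31.255.255)
  192.168.0.0/16 (192.168.0.0 - 192.168.255.255)
Private (in 10.0.0.0/8)


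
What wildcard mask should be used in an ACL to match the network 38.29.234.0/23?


Subnet mask: 255.255.254.0
Wildcard = 255.255.255.255 - subnet mask
255 - 255 = 0
255 - 255 = 0
255 - 254 = 1
255 - 0 = 255
Wildcard: 0.0.1.255


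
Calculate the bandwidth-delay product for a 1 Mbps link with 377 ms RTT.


BDP = bandwidth * RTT
= 1 Mbps * 377 ms
= 1 * 1e6 * 377 / 1000 bits
= 377000 bits
= 47125 bytes
= 46.0205 KB
BDP = 377000 bits (47125 bytes)


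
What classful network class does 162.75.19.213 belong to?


First octet: 162
Binary: 10100010
10xxxxxx -> Class B (128-191)
Class B, default mask 255.255.0.0 (/16)


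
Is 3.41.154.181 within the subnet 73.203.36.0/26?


Subnet network: 73.203.36.0
Test IP AND mask: 3.41.154.128
No, 3.41.154.181 is not in 73.203.36.0/26


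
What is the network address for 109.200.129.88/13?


IP:   01101101.11001000.10000001.01011000
Mask: 11111111.11111000.00000000.00000000
AND operation:
Net:  01101101.11001000.00000000.00000000
Network: 109.200.0.0/13


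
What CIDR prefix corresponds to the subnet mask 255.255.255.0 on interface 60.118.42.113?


Binary: 11111111.11111111.11111111.00000000
Count leading 1s
Prefix: /24


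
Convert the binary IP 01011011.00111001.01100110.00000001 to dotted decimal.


01011011 = 91
00111001 = 57
01100110 = 102
00000001 = 1
IP: 91.57.102.1


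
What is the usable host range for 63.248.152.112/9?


Network: 63.128.0.0
Broadcast: 63.255.255.255
First usable = network + 1
Last usable = broadcast - 1
Range: 63.128.0.1 to 63.255.255.254


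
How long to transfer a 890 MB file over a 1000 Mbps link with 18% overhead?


Effective throughput = 1000 * (1 - 18/100) = 820.0 Mbps
File size in Mb = 890 * 8 = 7120 Mb
Time = 7120 / 820.0
Time = 8.6829 seconds


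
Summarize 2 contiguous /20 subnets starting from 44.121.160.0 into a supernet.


Original prefix: /20
Number of subnets: 2 = 2^1
New prefix = 20 - 1 = 19
Supernet: 44.121.160.0/19


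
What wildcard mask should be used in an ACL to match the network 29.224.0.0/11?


Subnet mask: 255.224.0.0
Wildcard = 255.255.255.255 - subnet mask
255 - 255 = 0
255 - 224 = 31
255 - 0 = 255
255 - 0 = 255
Wildcard: 0.31.255.255


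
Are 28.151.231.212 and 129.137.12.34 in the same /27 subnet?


Mask: 255.255.255.224
28.151.231.212 AND mask = 28.151.231.192
129.137.12.34 AND mask = 129.137.12.32
No, different subnets (28.151.231.192 vs 129.137.12.32)


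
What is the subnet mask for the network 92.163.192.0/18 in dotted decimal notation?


/18 means 18 network bits, 14 host bits
Binary: 11111111111111111100000000000000
Mask: 255.255.192.0


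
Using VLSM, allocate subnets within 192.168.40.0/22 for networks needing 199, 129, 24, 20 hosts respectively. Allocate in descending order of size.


199 hosts -> /24 (254 usable): 192.168.40.0/24
129 hosts -> /24 (254 usable): 192.168.41.0/24
24 hosts -> /27 (30 usable): 192.168.42.0/27
20 hosts -> /27 (30 usable): 192.168.42.32/27
Allocation: 192.168.40.0/24 (199 hosts, 254 usable); 192.168.41.0/24 (129 hosts, 254 usable); 192.168.42.0/27 (24 hosts, 30 usable); 192.168.42.32/27 (20 hosts, 30 usable)


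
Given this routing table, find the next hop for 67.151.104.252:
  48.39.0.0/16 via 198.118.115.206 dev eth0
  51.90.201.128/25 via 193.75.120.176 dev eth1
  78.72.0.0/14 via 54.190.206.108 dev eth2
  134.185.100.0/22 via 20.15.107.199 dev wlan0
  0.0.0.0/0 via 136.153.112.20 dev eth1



Longest prefix match for 67.151.104.252:
  /16 48.39.0.0: no
  /25 51.90.201.128: no
  /14 78.72.0.0: no
  /22 134.185.100.0: no
  /0 0.0.0.0: MATCH
Selected: next-hop 136.153.112.20 via eth1 (matched /0)


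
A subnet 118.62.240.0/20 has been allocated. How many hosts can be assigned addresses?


Host bits = 32 - 20 = 12
Total addresses = 2^12 = 4096
Usable = total - 2 (network and broadcast)
Usable hosts: 4094


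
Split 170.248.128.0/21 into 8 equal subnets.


New prefix = 21 + 3 = 24
Each subnet has 256 addresses
  170.248.128.0/24
  170.248.129.0/24
  170.248.130.0/24
  170.248.131.0/24
  170.248.132.0/24
  170.248.133.0/24
  170.248.134.0/24
  170.248.135.0/24
Subnets: 170.248.128.0/24, 170.248.129.0/24, 170.248.130.0/24, 170.248.131.0/24, 170.248.132.0/24, 170.248.133.0/24, 170.248.134.0/24, 170.248.135.0/24


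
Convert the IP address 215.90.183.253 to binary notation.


215 = 11010111
90 = 01011010
183 = 10110111
253 = 11111101
Binary: 11010111.01011010.10110111.11111101


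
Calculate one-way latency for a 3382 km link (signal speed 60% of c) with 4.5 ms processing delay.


Speed = 0.6 * 3e5 km/s = 180000 km/s
Propagation delay = 3382 / 180000 = 0.0188 s = 18.7889 ms
Processing delay = 4.5 ms
Total one-way latency = 23.2889 ms


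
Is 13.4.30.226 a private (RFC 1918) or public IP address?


RFC 1918 private ranges:
  10.0.0.0/8 (10.0.0.0 - 10.255.255.255)
  172.16.0.0/12 (172.16.0.0 - 172.31.255.255)
  192.168.0.0/16 (192.168.0.0 - 192.168.255.255)
Public (not in any RFC 1918 range)


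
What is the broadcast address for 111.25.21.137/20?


Network: 111.25.16.0/20
Host bits = 12
Set all host bits to 1:
Broadcast: 111.25.31.255


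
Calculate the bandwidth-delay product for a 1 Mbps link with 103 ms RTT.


BDP = bandwidth * RTT
= 1 Mbps * 103 ms
= 1 * 1e6 * 103 / 1000 bits
= 103000 bits
= 12875 bytes
= 12.5732 KB
BDP = 103000 bits (12875 bytes)


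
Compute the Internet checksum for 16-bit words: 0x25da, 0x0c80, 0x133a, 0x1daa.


Sum all words (with carry folding):
+ 0x25da = 0x25da
+ 0x0c80 = 0x325a
+ 0x133a = 0x4594
+ 0x1daa = 0x633e
One's complement: ~0x633e
Checksum = 0x9cc1


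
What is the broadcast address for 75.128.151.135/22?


Network: 75.128.148.0/22
Host bits = 10
Set all host bits to 1:
Broadcast: 75.128.151.255


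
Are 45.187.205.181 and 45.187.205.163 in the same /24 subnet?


Mask: 255.255.255.0
45.187.205.181 AND mask = 45.187.205.0
45.187.205.163 AND mask = 45.187.205.0
Yes, same subnet (45.187.205.0)


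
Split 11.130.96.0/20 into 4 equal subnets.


New prefix = 20 + 2 = 22
Each subnet has 1024 addresses
  11.130.96.0/22
  11.130.100.0/22
  11.130.104.0/22
  11.130.108.0/22
Subnets: 11.130.96.0/22, 11.130.100.0/22, 11.130.104.0/22, 11.130.108.0/22


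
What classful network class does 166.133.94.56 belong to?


First octet: 166
Binary: 10100110
10xxxxxx -> Class B (128-191)
Class B, default mask 255.255.0.0 (/16)
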